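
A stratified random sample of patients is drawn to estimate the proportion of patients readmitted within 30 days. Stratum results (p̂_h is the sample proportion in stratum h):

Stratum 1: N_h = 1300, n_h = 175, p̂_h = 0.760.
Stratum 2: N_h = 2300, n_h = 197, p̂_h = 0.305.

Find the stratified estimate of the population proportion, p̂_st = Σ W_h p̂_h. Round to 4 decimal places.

p̂_st ≈ 0.4693

N = 3600; stratum weights W_h = N_h/N.
p̂_st = Σ W_h p̂_h = (1300·0.760 + 2300·0.305)/3600 = 0.46931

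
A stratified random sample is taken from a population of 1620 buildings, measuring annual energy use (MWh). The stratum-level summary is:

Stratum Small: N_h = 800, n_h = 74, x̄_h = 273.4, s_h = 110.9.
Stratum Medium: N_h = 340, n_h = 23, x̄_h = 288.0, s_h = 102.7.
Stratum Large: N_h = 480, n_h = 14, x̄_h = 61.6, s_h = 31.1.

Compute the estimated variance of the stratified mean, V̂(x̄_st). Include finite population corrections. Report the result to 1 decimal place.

V̂(x̄_st) ≈ 61.5

V̂(x̄_st) = Σ W_h² (1 − n_h/N_h) s_h²/n_h, with W_h = N_h/N and N = 1620:
  stratum Small: (800/1620)²·(1 − 74/800)·110.9²/74 = 36.7814
  stratum Medium: (340/1620)²·(1 − 23/340)·102.7²/23 = 18.8331
  stratum Large: (480/1620)²·(1 − 14/480)·31.1²/14 = 5.8883
V̂(x̄_st) = 61.5027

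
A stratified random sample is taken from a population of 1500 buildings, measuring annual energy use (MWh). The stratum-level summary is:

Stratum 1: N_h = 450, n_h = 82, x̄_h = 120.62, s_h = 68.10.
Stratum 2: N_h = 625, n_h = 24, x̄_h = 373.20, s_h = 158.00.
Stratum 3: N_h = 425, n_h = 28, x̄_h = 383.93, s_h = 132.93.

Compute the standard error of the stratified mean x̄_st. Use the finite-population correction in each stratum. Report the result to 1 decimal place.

V̂(x̄_st) = Σ W_h² (1 − n_h/N_h) s_h²/n_h, with W_h = N_h/N and N = 1500:
  stratum 1: (450/1500)²·(1 − 82/450)·68.10²/82 = 4.16254
  stratum 2: (625/1500)²·(1 − 24/625)·158.00²/24 = 173.65
  stratum 3: (425/1500)²·(1 − 28/425)·132.93²/28 = 47.3244
V̂(x̄_st) = 225.137
SE(x̄_st) = √225.137 = 15.0046

SE(x̄_st) ≈ 15.0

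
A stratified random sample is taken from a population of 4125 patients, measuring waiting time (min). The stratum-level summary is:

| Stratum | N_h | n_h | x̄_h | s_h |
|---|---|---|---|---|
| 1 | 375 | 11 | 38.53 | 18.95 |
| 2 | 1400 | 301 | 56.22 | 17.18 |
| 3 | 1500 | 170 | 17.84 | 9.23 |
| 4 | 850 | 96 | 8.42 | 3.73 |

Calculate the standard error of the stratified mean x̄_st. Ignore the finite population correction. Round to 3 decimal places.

V̂(x̄_st) = Σ W_h² s_h²/n_h, with W_h = N_h/N and N = 4125:
  stratum 1: (375/4125)²·18.95²/11 = 0.269799
  stratum 2: (1400/4125)²·17.18²/301 = 0.11295
  stratum 3: (1500/4125)²·9.23²/170 = 0.0662657
  stratum 4: (850/4125)²·3.73²/96 = 0.0061537
V̂(x̄_st) = 0.455169
SE(x̄_st) = √0.455169 = 0.674662

SE(x̄_st) ≈ 0.675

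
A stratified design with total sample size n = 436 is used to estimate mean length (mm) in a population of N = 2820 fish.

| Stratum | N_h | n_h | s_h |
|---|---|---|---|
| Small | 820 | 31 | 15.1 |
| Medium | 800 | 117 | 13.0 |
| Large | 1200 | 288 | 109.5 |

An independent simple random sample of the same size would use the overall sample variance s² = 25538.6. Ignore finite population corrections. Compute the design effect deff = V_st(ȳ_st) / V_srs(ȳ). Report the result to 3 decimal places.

V̂(ȳ_st) = Σ W_h² s_h²/n_h, with W_h = N_h/N and N = 2820:
  stratum Small: (820/2820)²·15.1²/31 = 0.621902
  stratum Medium: (800/2820)²·13.0²/117 = 0.116247
  stratum Large: (1200/2820)²·109.5²/288 = 7.53876
V_st = 8.27691
V_srs = s²/n = 25538.6/436 = 58.5748
deff = V_st / V_srs = 8.27691/58.5748 = 0.1413

deff ≈ 0.141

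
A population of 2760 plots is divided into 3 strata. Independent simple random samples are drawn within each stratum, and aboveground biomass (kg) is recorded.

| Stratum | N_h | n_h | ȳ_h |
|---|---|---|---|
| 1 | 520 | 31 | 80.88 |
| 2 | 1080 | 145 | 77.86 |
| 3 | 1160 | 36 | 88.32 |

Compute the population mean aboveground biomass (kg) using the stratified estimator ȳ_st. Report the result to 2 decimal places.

N = Σ N_h = 2760. Stratum weights W_h = N_h/N.
ȳ_st = (520·80.88 + 1080·77.86 + 1160·88.32) / 2760 = 82.8252

ȳ_st ≈ 82.83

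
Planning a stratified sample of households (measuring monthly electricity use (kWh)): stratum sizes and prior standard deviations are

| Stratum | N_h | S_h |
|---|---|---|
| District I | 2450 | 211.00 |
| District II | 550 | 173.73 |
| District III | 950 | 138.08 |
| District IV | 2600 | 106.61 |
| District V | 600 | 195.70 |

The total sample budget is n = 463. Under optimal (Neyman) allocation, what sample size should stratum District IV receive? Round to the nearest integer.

113

Neyman allocation: n_h = n · N_h S_h / Σ N_i S_i, with n = 463.
  stratum District I: N_h·S_h = 2450·211.00 = 516950.00
  stratum District II: N_h·S_h = 550·173.73 = 95551.50
  stratum District III: N_h·S_h = 950·138.08 = 131176.00
  stratum District IV: N_h·S_h = 2600·106.61 = 277186.00
  stratum District V: N_h·S_h = 600·195.70 = 117420.00
Σ N_h S_h = 1138283.50
n for stratum District IV = 463·277186.00/1138283.50 = 112.746 → 113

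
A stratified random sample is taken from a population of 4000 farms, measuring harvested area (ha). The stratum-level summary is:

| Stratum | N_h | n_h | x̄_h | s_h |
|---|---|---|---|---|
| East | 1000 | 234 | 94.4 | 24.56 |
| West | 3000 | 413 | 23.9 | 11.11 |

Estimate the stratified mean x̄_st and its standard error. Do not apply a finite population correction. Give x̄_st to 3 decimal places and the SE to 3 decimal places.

x̄_st = Σ W_h x̄_h = (1000·94.4 + 3000·23.9)/4000 = 41.52500
V̂(x̄_st) = Σ W_h² s_h²/n_h, with W_h = N_h/N and N = 4000:
  stratum East: (1000/4000)²·24.56²/234 = 0.161109
  stratum West: (3000/4000)²·11.11²/413 = 0.168113
V̂(x̄_st) = 0.329222
SE(x̄_st) = √0.329222 = 0.573779

x̄_st ≈ 41.525, SE ≈ 0.574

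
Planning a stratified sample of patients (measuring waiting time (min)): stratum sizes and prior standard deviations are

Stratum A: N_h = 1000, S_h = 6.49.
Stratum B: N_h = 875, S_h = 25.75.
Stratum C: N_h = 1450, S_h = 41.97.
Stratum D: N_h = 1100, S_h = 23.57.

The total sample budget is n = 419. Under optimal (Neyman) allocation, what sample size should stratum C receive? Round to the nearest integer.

220

Neyman allocation: n_h = n · N_h S_h / Σ N_i S_i, with n = 419.
  stratum A: N_h·S_h = 1000·6.49 = 6490.00
  stratum B: N_h·S_h = 875·25.75 = 22531.25
  stratum C: N_h·S_h = 1450·41.97 = 60856.50
  stratum D: N_h·S_h = 1100·23.57 = 25927.00
Σ N_h S_h = 115804.75
n for stratum C = 419·60856.50/115804.75 = 220.188 → 220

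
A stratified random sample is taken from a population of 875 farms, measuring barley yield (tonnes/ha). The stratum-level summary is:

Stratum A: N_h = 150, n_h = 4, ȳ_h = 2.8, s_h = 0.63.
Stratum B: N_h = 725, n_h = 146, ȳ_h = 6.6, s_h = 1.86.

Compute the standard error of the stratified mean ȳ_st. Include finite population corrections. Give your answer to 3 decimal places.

SE(ȳ_st) ≈ 0.126

V̂(ȳ_st) = Σ W_h² (1 − n_h/N_h) s_h²/n_h, with W_h = N_h/N and N = 875:
  stratum A: (150/875)²·(1 − 4/150)·0.63²/4 = 0.00283824
  stratum B: (725/875)²·(1 − 146/725)·1.86²/146 = 0.0129919
V̂(ȳ_st) = 0.0158302
SE(ȳ_st) = √0.0158302 = 0.125818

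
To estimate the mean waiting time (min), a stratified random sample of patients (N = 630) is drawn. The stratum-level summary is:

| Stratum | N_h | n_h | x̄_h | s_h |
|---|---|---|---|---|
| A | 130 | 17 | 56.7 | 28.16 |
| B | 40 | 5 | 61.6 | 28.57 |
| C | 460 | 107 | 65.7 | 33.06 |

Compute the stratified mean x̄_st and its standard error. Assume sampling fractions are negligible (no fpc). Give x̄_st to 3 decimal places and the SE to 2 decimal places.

x̄_st ≈ 63.583, SE ≈ 2.84

x̄_st = Σ W_h x̄_h = (130·56.7 + 40·61.6 + 460·65.7)/630 = 63.58254
V̂(x̄_st) = Σ W_h² s_h²/n_h, with W_h = N_h/N and N = 630:
  stratum A: (130/630)²·28.16²/17 = 1.9862
  stratum B: (40/630)²·28.57²/5 = 0.658096
  stratum C: (460/630)²·33.06²/107 = 5.44573
V̂(x̄_st) = 8.09003
SE(x̄_st) = √8.09003 = 2.8443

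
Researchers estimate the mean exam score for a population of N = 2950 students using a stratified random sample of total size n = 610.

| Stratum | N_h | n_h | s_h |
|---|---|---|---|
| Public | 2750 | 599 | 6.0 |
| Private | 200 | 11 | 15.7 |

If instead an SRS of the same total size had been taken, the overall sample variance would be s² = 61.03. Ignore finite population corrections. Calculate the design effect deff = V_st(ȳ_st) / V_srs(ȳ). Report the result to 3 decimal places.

V̂(ȳ_st) = Σ W_h² s_h²/n_h, with W_h = N_h/N and N = 2950:
  stratum Public: (2750/2950)²·6.0²/599 = 0.0522272
  stratum Private: (200/2950)²·15.7²/11 = 0.102997
V_st = 0.155224
V_srs = s²/n = 61.03/610 = 0.100049
deff = V_st / V_srs = 0.155224/0.100049 = 1.5515

deff ≈ 1.551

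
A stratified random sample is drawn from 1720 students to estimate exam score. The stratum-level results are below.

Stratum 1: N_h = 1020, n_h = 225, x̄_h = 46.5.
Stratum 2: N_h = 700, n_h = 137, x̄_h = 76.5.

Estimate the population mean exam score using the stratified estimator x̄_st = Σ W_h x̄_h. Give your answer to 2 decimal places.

N = Σ N_h = 1720. Stratum weights W_h = N_h/N.
x̄_st = (1020·46.5 + 700·76.5) / 1720 = 58.7093

x̄_st ≈ 58.71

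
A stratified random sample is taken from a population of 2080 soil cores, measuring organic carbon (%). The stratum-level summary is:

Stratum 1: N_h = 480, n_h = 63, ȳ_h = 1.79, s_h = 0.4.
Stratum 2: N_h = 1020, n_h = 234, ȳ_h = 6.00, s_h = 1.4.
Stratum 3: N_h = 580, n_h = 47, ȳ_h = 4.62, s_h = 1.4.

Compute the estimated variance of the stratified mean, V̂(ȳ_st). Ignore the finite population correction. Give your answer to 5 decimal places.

V̂(ȳ_st) = Σ W_h² s_h²/n_h, with W_h = N_h/N and N = 2080:
  stratum 1: (480/2080)²·0.4²/63 = 0.000135249
  stratum 2: (1020/2080)²·1.4²/234 = 0.00201425
  stratum 3: (580/2080)²·1.4²/47 = 0.00324256
V̂(ȳ_st) = 0.00539206

V̂(ȳ_st) ≈ 0.00539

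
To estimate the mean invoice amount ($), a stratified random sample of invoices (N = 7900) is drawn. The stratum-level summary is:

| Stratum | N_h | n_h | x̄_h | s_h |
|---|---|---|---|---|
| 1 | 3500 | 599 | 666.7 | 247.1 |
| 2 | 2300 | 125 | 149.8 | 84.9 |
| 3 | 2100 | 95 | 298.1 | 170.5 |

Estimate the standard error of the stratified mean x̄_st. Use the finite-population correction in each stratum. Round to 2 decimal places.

SE(x̄_st) ≈ 6.47

V̂(x̄_st) = Σ W_h² (1 − n_h/N_h) s_h²/n_h, with W_h = N_h/N and N = 7900:
  stratum 1: (3500/7900)²·(1 − 599/3500)·247.1²/599 = 16.5837
  stratum 2: (2300/7900)²·(1 − 125/2300)·84.9²/125 = 4.62209
  stratum 3: (2100/7900)²·(1 − 95/2100)·170.5²/95 = 20.6445
V̂(x̄_st) = 41.8503
SE(x̄_st) = √41.8503 = 6.46918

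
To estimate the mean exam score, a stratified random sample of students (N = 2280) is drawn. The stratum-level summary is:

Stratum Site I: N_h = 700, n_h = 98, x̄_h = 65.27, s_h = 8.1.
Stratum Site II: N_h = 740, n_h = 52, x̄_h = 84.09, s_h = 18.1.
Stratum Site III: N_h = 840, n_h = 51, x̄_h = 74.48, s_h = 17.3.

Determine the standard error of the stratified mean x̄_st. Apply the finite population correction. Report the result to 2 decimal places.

V̂(x̄_st) = Σ W_h² (1 − n_h/N_h) s_h²/n_h, with W_h = N_h/N and N = 2280:
  stratum Site I: (700/2280)²·(1 − 98/700)·8.1²/98 = 0.0542711
  stratum Site II: (740/2280)²·(1 − 52/740)·18.1²/52 = 0.617027
  stratum Site III: (840/2280)²·(1 − 51/840)·17.3²/51 = 0.748184
V̂(x̄_st) = 1.41948
SE(x̄_st) = √1.41948 = 1.19142

SE(x̄_st) ≈ 1.19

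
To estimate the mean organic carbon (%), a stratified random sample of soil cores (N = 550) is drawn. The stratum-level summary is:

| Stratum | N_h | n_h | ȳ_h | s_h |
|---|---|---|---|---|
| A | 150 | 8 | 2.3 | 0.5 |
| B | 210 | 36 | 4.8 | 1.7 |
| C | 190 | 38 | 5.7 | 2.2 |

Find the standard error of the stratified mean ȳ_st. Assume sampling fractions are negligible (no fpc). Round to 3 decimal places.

SE(ȳ_st) ≈ 0.171

V̂(ȳ_st) = Σ W_h² s_h²/n_h, with W_h = N_h/N and N = 550:
  stratum A: (150/550)²·0.5²/8 = 0.00232438
  stratum B: (210/550)²·1.7²/36 = 0.0117033
  stratum C: (190/550)²·2.2²/38 = 0.0152
V̂(ȳ_st) = 0.0292277
SE(ȳ_st) = √0.0292277 = 0.170961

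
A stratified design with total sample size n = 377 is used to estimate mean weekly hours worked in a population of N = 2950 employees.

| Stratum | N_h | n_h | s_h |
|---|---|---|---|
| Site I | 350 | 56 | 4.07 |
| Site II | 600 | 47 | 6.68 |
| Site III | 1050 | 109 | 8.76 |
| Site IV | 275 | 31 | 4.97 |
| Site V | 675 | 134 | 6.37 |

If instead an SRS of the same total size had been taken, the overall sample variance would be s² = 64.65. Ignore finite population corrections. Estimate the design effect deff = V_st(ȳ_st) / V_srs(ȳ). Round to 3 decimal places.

V̂(ȳ_st) = Σ W_h² s_h²/n_h, with W_h = N_h/N and N = 2950:
  stratum Site I: (350/2950)²·4.07²/56 = 0.00416383
  stratum Site II: (600/2950)²·6.68²/47 = 0.0392748
  stratum Site III: (1050/2950)²·8.76²/109 = 0.08919
  stratum Site IV: (275/2950)²·4.97²/31 = 0.00692425
  stratum Site V: (675/2950)²·6.37²/134 = 0.015854
V_st = 0.155407
V_srs = s²/n = 64.65/377 = 0.171485
deff = V_st / V_srs = 0.155407/0.171485 = 0.9062

deff ≈ 0.906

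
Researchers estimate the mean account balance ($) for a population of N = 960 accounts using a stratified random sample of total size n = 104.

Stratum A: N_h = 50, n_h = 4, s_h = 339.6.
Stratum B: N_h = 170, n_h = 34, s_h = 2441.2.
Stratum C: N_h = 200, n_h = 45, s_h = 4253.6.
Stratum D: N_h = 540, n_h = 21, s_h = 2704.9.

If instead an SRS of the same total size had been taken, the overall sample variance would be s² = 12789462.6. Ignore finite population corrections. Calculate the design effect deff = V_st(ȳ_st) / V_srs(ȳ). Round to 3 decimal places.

V̂(ȳ_st) = Σ W_h² s_h²/n_h, with W_h = N_h/N and N = 960:
  stratum A: (50/960)²·339.6²/4 = 78.2119
  stratum B: (170/960)²·2441.2²/34 = 5496.46
  stratum C: (200/960)²·4253.6²/45 = 17450.9
  stratum D: (540/960)²·2704.9²/21 = 110237
V_st = 133263
V_srs = s²/n = 12789462.6/104 = 122976
deff = V_st / V_srs = 133263/122976 = 1.0837

deff ≈ 1.084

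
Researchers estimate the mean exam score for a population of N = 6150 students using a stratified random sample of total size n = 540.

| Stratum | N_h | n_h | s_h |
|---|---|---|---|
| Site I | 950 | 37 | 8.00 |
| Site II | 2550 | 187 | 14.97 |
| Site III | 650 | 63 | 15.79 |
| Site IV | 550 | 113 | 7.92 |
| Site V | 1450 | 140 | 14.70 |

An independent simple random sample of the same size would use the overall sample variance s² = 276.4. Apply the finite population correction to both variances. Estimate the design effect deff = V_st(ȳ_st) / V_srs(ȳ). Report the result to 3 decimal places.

deff ≈ 0.753

V̂(ȳ_st) = Σ W_h² (1 − n_h/N_h) s_h²/n_h, with W_h = N_h/N and N = 6150:
  stratum Site I: (950/6150)²·(1 − 37/950)·8.00²/37 = 0.0396664
  stratum Site II: (2550/6150)²·(1 − 187/2550)·14.97²/187 = 0.190922
  stratum Site III: (650/6150)²·(1 − 63/650)·15.79²/63 = 0.0399232
  stratum Site IV: (550/6150)²·(1 − 113/550)·7.92²/113 = 0.00352749
  stratum Site V: (1450/6150)²·(1 − 140/1450)·14.70²/140 = 0.0775168
V_st = 0.351556
V_srs = (1 − 540/6150)·276.4/540 = 0.466909
deff = V_st / V_srs = 0.351556/0.466909 = 0.7529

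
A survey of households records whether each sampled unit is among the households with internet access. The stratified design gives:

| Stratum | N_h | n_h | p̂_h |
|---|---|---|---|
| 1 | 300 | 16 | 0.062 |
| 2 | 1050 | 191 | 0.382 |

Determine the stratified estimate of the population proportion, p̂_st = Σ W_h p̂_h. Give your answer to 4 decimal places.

N = 1350; stratum weights W_h = N_h/N.
p̂_st = Σ W_h p̂_h = (300·0.062 + 1050·0.382)/1350 = 0.31089

p̂_st ≈ 0.3109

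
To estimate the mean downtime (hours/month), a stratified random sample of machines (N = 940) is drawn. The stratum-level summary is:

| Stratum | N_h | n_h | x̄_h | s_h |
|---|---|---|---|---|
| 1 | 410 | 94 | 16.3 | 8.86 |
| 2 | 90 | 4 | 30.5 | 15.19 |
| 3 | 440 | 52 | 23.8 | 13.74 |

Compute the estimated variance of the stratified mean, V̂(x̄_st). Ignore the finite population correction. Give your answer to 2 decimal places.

V̂(x̄_st) = Σ W_h² s_h²/n_h, with W_h = N_h/N and N = 940:
  stratum 1: (410/940)²·8.86²/94 = 0.158874
  stratum 2: (90/940)²·15.19²/4 = 0.528792
  stratum 3: (440/940)²·13.74²/52 = 0.795463
V̂(x̄_st) = 1.48313

V̂(x̄_st) ≈ 1.48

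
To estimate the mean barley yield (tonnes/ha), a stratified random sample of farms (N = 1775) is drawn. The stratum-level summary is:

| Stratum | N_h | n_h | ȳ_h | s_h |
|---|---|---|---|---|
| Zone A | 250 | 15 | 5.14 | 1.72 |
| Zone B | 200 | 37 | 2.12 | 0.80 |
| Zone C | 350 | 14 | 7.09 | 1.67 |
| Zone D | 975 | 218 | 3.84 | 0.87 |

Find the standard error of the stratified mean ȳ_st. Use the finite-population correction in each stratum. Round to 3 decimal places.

V̂(ȳ_st) = Σ W_h² (1 − n_h/N_h) s_h²/n_h, with W_h = N_h/N and N = 1775:
  stratum Zone A: (250/1775)²·(1 − 15/250)·1.72²/15 = 0.0036777
  stratum Zone B: (200/1775)²·(1 − 37/200)·0.80²/37 = 0.000178978
  stratum Zone C: (350/1775)²·(1 − 14/350)·1.67²/14 = 0.00743559
  stratum Zone D: (975/1775)²·(1 − 218/975)·0.87²/218 = 0.000813366
V̂(ȳ_st) = 0.0121056
SE(ȳ_st) = √0.0121056 = 0.110026

SE(ȳ_st) ≈ 0.110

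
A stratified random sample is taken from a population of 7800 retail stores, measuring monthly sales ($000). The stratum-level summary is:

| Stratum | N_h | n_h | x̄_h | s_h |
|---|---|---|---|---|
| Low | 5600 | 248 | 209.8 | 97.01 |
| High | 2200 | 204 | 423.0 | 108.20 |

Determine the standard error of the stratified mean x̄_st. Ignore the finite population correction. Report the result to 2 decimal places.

SE(x̄_st) ≈ 4.91

V̂(x̄_st) = Σ W_h² s_h²/n_h, with W_h = N_h/N and N = 7800:
  stratum Low: (5600/7800)²·97.01²/248 = 19.56
  stratum High: (2200/7800)²·108.20²/204 = 4.56542
V̂(x̄_st) = 24.1254
SE(x̄_st) = √24.1254 = 4.91176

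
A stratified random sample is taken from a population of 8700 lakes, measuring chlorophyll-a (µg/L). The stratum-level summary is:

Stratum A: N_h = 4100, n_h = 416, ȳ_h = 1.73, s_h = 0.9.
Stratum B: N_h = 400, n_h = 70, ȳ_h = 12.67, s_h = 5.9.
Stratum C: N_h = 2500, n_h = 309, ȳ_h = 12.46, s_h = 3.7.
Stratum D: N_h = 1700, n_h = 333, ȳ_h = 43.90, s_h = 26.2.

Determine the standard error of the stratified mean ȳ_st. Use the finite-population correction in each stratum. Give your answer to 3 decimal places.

SE(ȳ_st) ≈ 0.260

V̂(ȳ_st) = Σ W_h² (1 − n_h/N_h) s_h²/n_h, with W_h = N_h/N and N = 8700:
  stratum A: (4100/8700)²·(1 − 416/4100)·0.9²/416 = 0.000388559
  stratum B: (400/8700)²·(1 − 70/400)·5.9²/70 = 0.000867244
  stratum C: (2500/8700)²·(1 − 309/2500)·3.7²/309 = 0.00320619
  stratum D: (1700/8700)²·(1 − 333/1700)·26.2²/333 = 0.0632903
V̂(ȳ_st) = 0.0677523
SE(ȳ_st) = √0.0677523 = 0.260293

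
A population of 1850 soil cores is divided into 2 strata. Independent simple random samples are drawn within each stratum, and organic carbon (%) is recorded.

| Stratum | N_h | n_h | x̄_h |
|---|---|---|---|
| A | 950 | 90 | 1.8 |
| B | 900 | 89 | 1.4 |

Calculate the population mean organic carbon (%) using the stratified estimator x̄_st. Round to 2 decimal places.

N = Σ N_h = 1850. Stratum weights W_h = N_h/N.
x̄_st = (950·1.8 + 900·1.4) / 1850 = 1.6054

x̄_st ≈ 1.61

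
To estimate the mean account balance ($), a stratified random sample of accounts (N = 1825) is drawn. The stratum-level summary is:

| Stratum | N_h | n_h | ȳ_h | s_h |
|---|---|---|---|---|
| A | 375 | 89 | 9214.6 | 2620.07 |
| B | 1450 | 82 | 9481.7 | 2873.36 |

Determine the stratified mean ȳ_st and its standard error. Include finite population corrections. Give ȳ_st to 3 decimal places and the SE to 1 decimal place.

ȳ_st ≈ 9426.816, SE ≈ 249.9

ȳ_st = Σ W_h ȳ_h = (375·9214.6 + 1450·9481.7)/1825 = 9426.81644
V̂(ȳ_st) = Σ W_h² (1 − n_h/N_h) s_h²/n_h, with W_h = N_h/N and N = 1825:
  stratum A: (375/1825)²·(1 − 89/375)·2620.07²/89 = 2483.75
  stratum B: (1450/1825)²·(1 − 82/1450)·2873.36²/82 = 59964.6
V̂(ȳ_st) = 62448.3
SE(ȳ_st) = √62448.3 = 249.897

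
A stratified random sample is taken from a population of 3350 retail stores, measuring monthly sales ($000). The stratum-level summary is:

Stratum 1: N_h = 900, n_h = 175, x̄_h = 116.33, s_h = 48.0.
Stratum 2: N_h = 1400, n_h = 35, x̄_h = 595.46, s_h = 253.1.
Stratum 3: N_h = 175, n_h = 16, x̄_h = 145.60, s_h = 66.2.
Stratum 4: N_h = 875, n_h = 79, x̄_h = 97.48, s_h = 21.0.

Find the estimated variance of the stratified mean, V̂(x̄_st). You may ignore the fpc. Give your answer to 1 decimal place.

V̂(x̄_st) = Σ W_h² s_h²/n_h, with W_h = N_h/N and N = 3350:
  stratum 1: (900/3350)²·48.0²/175 = 0.950254
  stratum 2: (1400/3350)²·253.1²/35 = 319.656
  stratum 3: (175/3350)²·66.2²/16 = 0.747451
  stratum 4: (875/3350)²·21.0²/79 = 0.380836
V̂(x̄_st) = 321.734

V̂(x̄_st) ≈ 321.7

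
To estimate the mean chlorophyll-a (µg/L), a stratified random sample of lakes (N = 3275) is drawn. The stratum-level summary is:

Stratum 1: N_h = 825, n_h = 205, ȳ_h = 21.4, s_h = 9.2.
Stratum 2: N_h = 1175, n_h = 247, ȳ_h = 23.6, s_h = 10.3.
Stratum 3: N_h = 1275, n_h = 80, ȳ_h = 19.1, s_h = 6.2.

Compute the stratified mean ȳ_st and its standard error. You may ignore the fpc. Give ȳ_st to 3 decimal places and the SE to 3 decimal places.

ȳ_st ≈ 21.294, SE ≈ 0.393

ȳ_st = Σ W_h ȳ_h = (825·21.4 + 1175·23.6 + 1275·19.1)/3275 = 21.29389
V̂(ȳ_st) = Σ W_h² s_h²/n_h, with W_h = N_h/N and N = 3275:
  stratum 1: (825/3275)²·9.2²/205 = 0.0262003
  stratum 2: (1175/3275)²·10.3²/247 = 0.055288
  stratum 3: (1275/3275)²·6.2²/80 = 0.0728268
V̂(ȳ_st) = 0.154315
SE(ȳ_st) = √0.154315 = 0.39283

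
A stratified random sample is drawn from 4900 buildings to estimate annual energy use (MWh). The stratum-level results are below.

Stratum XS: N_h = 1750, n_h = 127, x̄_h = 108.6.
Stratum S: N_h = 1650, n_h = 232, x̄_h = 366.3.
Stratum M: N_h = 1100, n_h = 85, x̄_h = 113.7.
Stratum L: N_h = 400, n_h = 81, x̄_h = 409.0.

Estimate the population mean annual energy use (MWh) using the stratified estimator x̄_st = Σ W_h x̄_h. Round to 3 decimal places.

N = Σ N_h = 4900. Stratum weights W_h = N_h/N.
x̄_st = (1750·108.6 + 1650·366.3 + 1100·113.7 + 400·409.0) / 4900 = 221.04388

x̄_st ≈ 221.044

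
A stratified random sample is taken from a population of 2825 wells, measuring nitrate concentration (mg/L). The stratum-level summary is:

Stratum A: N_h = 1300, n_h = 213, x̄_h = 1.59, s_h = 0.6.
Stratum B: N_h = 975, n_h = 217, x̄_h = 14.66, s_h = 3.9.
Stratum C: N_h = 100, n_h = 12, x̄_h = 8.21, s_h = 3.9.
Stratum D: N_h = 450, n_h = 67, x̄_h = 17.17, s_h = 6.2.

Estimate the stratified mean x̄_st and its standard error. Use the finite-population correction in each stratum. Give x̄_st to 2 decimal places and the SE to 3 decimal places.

x̄_st = Σ W_h x̄_h = (1300·1.59 + 975·14.66 + 100·8.21 + 450·17.17)/2825 = 8.81699
V̂(x̄_st) = Σ W_h² (1 − n_h/N_h) s_h²/n_h, with W_h = N_h/N and N = 2825:
  stratum A: (1300/2825)²·(1 − 213/1300)·0.6²/213 = 0.000299267
  stratum B: (975/2825)²·(1 − 217/975)·3.9²/217 = 0.00649092
  stratum C: (100/2825)²·(1 − 12/100)·3.9²/12 = 0.00139763
  stratum D: (450/2825)²·(1 − 67/450)·6.2²/67 = 0.0123903
V̂(x̄_st) = 0.0205782
SE(x̄_st) = √0.0205782 = 0.143451

x̄_st ≈ 8.82, SE ≈ 0.143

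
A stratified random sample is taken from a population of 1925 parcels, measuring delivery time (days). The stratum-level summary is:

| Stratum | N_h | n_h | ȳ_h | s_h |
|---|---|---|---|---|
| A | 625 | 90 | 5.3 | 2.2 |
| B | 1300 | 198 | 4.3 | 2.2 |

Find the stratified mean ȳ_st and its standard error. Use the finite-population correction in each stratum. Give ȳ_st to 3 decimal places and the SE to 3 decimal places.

ȳ_st ≈ 4.625, SE ≈ 0.120

ȳ_st = Σ W_h ȳ_h = (625·5.3 + 1300·4.3)/1925 = 4.62468
V̂(ȳ_st) = Σ W_h² (1 − n_h/N_h) s_h²/n_h, with W_h = N_h/N and N = 1925:
  stratum A: (625/1925)²·(1 − 90/625)·2.2²/90 = 0.00485261
  stratum B: (1300/1925)²·(1 − 198/1300)·2.2²/198 = 0.00945026
V̂(ȳ_st) = 0.0143029
SE(ȳ_st) = √0.0143029 = 0.119595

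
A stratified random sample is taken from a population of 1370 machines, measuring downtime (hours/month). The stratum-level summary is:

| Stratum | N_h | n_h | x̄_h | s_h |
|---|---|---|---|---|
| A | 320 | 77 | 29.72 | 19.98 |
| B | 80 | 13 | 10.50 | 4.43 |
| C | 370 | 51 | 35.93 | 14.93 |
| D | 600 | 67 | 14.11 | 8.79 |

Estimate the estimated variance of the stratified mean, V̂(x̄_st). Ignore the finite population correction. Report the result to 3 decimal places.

V̂(x̄_st) = Σ W_h² s_h²/n_h, with W_h = N_h/N and N = 1370:
  stratum A: (320/1370)²·19.98²/77 = 0.282852
  stratum B: (80/1370)²·4.43²/13 = 0.00514758
  stratum C: (370/1370)²·14.93²/51 = 0.318795
  stratum D: (600/1370)²·8.79²/67 = 0.221189
V̂(x̄_st) = 0.827984

V̂(x̄_st) ≈ 0.828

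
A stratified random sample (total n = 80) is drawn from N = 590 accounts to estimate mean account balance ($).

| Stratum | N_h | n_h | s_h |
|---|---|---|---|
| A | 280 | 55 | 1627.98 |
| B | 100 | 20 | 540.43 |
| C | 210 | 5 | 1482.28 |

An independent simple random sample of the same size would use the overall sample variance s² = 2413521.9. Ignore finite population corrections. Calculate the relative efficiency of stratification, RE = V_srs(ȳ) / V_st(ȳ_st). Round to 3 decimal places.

V̂(ȳ_st) = Σ W_h² s_h²/n_h, with W_h = N_h/N and N = 590:
  stratum A: (280/590)²·1627.98²/55 = 10852.9
  stratum B: (100/590)²·540.43²/20 = 419.512
  stratum C: (210/590)²·1482.28²/5 = 55670.5
V_st = 66942.9
V_srs = s²/n = 2413521.9/80 = 30169
Relative efficiency = V_srs / V_st = 30169/66942.9 = 0.4507

RE ≈ 0.451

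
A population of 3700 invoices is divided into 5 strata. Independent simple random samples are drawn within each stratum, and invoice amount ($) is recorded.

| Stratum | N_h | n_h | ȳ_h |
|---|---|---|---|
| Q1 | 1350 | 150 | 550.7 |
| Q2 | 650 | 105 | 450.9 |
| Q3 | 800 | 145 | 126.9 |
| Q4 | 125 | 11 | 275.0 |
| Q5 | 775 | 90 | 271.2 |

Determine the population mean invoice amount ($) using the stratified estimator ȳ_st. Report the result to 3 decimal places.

ȳ_st ≈ 373.677

N = Σ N_h = 3700. Stratum weights W_h = N_h/N.
ȳ_st = (1350·550.7 + 650·450.9 + 800·126.9 + 125·275.0 + 775·271.2) / 3700 = 373.67703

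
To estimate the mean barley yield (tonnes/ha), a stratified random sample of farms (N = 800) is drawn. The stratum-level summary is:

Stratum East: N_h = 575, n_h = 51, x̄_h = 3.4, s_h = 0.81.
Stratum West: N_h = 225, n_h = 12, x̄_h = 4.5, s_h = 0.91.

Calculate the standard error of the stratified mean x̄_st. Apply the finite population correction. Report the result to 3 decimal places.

SE(x̄_st) ≈ 0.106

V̂(x̄_st) = Σ W_h² (1 − n_h/N_h) s_h²/n_h, with W_h = N_h/N and N = 800:
  stratum East: (575/800)²·(1 − 51/575)·0.81²/51 = 0.00605646
  stratum West: (225/800)²·(1 − 12/225)·0.91²/12 = 0.00516754
V̂(x̄_st) = 0.011224
SE(x̄_st) = √0.011224 = 0.105943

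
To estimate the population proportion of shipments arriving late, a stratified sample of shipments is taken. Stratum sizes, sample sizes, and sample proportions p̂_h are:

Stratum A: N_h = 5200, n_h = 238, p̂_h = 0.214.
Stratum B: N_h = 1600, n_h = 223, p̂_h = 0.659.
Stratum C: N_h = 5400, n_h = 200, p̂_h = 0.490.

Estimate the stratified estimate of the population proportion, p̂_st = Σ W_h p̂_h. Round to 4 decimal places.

p̂_st ≈ 0.3945

N = 12200; stratum weights W_h = N_h/N.
p̂_st = Σ W_h p̂_h = (5200·0.214 + 1600·0.659 + 5400·0.490)/12200 = 0.39452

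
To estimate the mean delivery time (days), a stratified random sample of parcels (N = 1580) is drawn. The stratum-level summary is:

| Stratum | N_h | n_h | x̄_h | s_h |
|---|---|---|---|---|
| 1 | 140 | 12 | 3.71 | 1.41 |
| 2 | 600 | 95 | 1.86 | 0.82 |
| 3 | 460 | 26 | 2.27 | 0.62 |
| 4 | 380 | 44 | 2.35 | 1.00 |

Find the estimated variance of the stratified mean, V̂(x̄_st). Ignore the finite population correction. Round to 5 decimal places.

V̂(x̄_st) ≈ 0.00489

V̂(x̄_st) = Σ W_h² s_h²/n_h, with W_h = N_h/N and N = 1580:
  stratum 1: (140/1580)²·1.41²/12 = 0.00130077
  stratum 2: (600/1580)²·0.82²/95 = 0.00102069
  stratum 3: (460/1580)²·0.62²/26 = 0.00125317
  stratum 4: (380/1580)²·1.00²/44 = 0.00131462
V̂(x̄_st) = 0.00488925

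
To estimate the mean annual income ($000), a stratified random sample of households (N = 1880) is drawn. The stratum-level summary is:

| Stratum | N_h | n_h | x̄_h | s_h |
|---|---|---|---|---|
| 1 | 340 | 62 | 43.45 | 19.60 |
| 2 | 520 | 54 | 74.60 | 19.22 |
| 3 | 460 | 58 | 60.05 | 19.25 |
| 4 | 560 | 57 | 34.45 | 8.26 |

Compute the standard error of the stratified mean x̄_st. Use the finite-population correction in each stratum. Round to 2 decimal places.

V̂(x̄_st) = Σ W_h² (1 − n_h/N_h) s_h²/n_h, with W_h = N_h/N and N = 1880:
  stratum 1: (340/1880)²·(1 − 62/340)·19.60²/62 = 0.165702
  stratum 2: (520/1880)²·(1 − 54/520)·19.22²/54 = 0.469015
  stratum 3: (460/1880)²·(1 − 58/460)·19.25²/58 = 0.334273
  stratum 4: (560/1880)²·(1 − 57/560)·8.26²/57 = 0.095395
V̂(x̄_st) = 1.06439
SE(x̄_st) = √1.06439 = 1.03169

SE(x̄_st) ≈ 1.03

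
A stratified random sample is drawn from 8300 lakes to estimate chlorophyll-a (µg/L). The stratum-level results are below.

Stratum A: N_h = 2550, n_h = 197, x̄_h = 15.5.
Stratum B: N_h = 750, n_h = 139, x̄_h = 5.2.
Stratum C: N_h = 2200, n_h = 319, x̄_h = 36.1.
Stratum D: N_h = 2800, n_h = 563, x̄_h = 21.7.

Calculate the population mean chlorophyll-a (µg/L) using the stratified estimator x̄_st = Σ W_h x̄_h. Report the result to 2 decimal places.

x̄_st ≈ 22.12

N = Σ N_h = 8300. Stratum weights W_h = N_h/N.
x̄_st = (2550·15.5 + 750·5.2 + 2200·36.1 + 2800·21.7) / 8300 = 22.1211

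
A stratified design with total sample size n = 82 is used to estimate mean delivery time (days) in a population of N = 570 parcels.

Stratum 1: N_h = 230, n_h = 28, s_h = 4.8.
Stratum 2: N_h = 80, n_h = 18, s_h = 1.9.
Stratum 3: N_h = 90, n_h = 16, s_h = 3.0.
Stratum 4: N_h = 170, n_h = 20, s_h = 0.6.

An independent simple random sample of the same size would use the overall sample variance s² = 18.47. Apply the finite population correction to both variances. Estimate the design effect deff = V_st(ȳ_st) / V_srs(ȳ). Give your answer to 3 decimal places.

deff ≈ 0.693

V̂(ȳ_st) = Σ W_h² (1 − n_h/N_h) s_h²/n_h, with W_h = N_h/N and N = 570:
  stratum 1: (230/570)²·(1 − 28/230)·4.8²/28 = 0.117667
  stratum 2: (80/570)²·(1 − 18/80)·1.9²/18 = 0.00306173
  stratum 3: (90/570)²·(1 − 16/90)·3.0²/16 = 0.0115305
  stratum 4: (170/570)²·(1 − 20/170)·0.6²/20 = 0.00141274
V_st = 0.133672
V_srs = (1 − 82/570)·18.47/82 = 0.19284
deff = V_st / V_srs = 0.133672/0.19284 = 0.6932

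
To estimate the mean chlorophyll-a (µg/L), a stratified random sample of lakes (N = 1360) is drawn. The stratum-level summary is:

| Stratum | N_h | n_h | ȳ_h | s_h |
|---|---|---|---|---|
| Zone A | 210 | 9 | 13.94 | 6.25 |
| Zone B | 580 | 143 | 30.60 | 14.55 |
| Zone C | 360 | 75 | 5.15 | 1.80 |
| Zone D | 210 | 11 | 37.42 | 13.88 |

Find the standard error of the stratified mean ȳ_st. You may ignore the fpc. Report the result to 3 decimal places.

SE(ȳ_st) ≈ 0.891

V̂(ȳ_st) = Σ W_h² s_h²/n_h, with W_h = N_h/N and N = 1360:
  stratum Zone A: (210/1360)²·6.25²/9 = 0.103485
  stratum Zone B: (580/1360)²·14.55²/143 = 0.269258
  stratum Zone C: (360/1360)²·1.80²/75 = 0.00302699
  stratum Zone D: (210/1360)²·13.88²/11 = 0.417587
V̂(ȳ_st) = 0.793357
SE(ȳ_st) = √0.793357 = 0.890706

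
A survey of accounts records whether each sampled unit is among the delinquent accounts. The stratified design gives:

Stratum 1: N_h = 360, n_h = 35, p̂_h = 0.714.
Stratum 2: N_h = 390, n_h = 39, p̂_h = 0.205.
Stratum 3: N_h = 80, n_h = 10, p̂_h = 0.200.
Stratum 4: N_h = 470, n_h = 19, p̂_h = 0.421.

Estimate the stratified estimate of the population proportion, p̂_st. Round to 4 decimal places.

p̂_st ≈ 0.4237

N = 1300; stratum weights W_h = N_h/N.
p̂_st = Σ W_h p̂_h = (360·0.714 + 390·0.205 + 80·0.200 + 470·0.421)/1300 = 0.42374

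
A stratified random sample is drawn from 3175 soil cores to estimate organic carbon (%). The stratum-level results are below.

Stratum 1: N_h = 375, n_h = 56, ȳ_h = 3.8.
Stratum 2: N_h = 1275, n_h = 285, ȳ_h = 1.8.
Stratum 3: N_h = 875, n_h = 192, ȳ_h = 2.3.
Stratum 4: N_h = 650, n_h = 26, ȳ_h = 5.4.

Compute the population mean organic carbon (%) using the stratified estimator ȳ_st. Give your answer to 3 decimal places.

N = Σ N_h = 3175. Stratum weights W_h = N_h/N.
ȳ_st = (375·3.8 + 1275·1.8 + 875·2.3 + 650·5.4) / 3175 = 2.91102

ȳ_st ≈ 2.911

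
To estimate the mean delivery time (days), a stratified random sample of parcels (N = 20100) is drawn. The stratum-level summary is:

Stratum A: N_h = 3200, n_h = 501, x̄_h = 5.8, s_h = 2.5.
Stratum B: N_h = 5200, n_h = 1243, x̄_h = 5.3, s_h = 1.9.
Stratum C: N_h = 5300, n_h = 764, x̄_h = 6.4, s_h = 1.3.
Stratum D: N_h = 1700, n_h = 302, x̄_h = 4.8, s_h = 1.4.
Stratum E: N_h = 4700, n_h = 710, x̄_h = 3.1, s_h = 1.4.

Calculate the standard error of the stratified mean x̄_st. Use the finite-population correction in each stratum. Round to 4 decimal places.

V̂(x̄_st) = Σ W_h² (1 − n_h/N_h) s_h²/n_h, with W_h = N_h/N and N = 20100:
  stratum A: (3200/20100)²·(1 − 501/3200)·2.5²/501 = 0.000266688
  stratum B: (5200/20100)²·(1 − 1243/5200)·1.9²/1243 = 0.000147915
  stratum C: (5300/20100)²·(1 − 764/5300)·1.3²/764 = 0.000131629
  stratum D: (1700/20100)²·(1 − 302/1700)·1.4²/302 = 3.8178e-05
  stratum E: (4700/20100)²·(1 − 710/4700)·1.4²/710 = 0.000128138
V̂(x̄_st) = 0.000712547
SE(x̄_st) = √0.000712547 = 0.0266936

SE(x̄_st) ≈ 0.0267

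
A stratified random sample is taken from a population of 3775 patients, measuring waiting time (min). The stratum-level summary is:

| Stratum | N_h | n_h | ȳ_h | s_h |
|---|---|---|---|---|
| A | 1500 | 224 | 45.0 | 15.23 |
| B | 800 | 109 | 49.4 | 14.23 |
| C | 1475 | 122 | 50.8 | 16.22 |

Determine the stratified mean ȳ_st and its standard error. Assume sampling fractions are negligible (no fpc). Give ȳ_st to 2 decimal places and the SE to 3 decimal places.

ȳ_st ≈ 48.20, SE ≈ 0.759

ȳ_st = Σ W_h ȳ_h = (1500·45.0 + 800·49.4 + 1475·50.8)/3775 = 48.19868
V̂(ȳ_st) = Σ W_h² s_h²/n_h, with W_h = N_h/N and N = 3775:
  stratum A: (1500/3775)²·15.23²/224 = 0.163493
  stratum B: (800/3775)²·14.23²/109 = 0.0834314
  stratum C: (1475/3775)²·16.22²/122 = 0.329224
V̂(ȳ_st) = 0.576149
SE(ȳ_st) = √0.576149 = 0.759045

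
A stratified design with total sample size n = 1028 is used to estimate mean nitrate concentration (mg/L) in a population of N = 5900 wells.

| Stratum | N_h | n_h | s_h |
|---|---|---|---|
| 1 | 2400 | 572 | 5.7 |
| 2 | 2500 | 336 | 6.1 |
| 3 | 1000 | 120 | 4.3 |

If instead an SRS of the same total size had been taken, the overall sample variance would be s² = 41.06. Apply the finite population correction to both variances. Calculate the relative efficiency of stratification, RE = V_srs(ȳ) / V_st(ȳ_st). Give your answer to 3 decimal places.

V̂(ȳ_st) = Σ W_h² (1 − n_h/N_h) s_h²/n_h, with W_h = N_h/N and N = 5900:
  stratum 1: (2400/5900)²·(1 − 572/2400)·5.7²/572 = 0.00715875
  stratum 2: (2500/5900)²·(1 − 336/2500)·6.1²/336 = 0.0172113
  stratum 3: (1000/5900)²·(1 − 120/1000)·4.3²/120 = 0.00389524
V_st = 0.0282653
V_srs = (1 − 1028/5900)·41.06/1028 = 0.0329823
Relative efficiency = V_srs / V_st = 0.0329823/0.0282653 = 1.1669

RE ≈ 1.167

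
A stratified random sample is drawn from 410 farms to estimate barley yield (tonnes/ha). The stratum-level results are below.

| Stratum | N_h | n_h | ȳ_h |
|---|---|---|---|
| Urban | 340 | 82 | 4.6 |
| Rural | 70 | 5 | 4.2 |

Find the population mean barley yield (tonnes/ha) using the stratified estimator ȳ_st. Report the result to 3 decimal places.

N = Σ N_h = 410. Stratum weights W_h = N_h/N.
ȳ_st = (340·4.6 + 70·4.2) / 410 = 4.53171

ȳ_st ≈ 4.532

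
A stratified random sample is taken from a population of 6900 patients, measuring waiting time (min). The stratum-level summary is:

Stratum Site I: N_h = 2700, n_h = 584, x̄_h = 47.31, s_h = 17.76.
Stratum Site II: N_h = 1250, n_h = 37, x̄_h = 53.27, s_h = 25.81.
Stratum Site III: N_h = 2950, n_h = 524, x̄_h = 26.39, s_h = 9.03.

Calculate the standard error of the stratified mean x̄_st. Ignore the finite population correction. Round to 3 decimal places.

V̂(x̄_st) = Σ W_h² s_h²/n_h, with W_h = N_h/N and N = 6900:
  stratum Site I: (2700/6900)²·17.76²/584 = 0.0826994
  stratum Site II: (1250/6900)²·25.81²/37 = 0.590876
  stratum Site III: (2950/6900)²·9.03²/524 = 0.028444
V̂(x̄_st) = 0.702019
SE(x̄_st) = √0.702019 = 0.837866

SE(x̄_st) ≈ 0.838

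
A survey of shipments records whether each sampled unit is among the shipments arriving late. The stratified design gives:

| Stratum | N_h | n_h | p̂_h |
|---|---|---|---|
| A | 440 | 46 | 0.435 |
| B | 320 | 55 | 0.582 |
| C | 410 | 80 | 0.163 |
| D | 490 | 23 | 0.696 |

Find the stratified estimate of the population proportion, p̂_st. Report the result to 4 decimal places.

p̂_st ≈ 0.4732

N = 1660; stratum weights W_h = N_h/N.
p̂_st = Σ W_h p̂_h = (440·0.435 + 320·0.582 + 410·0.163 + 490·0.696)/1660 = 0.47320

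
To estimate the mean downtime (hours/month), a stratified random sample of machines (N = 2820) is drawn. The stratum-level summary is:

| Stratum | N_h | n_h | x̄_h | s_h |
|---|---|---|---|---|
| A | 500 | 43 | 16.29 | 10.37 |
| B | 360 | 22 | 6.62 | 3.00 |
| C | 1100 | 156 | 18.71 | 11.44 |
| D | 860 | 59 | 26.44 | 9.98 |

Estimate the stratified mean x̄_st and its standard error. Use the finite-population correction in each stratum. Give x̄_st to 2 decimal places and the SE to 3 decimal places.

x̄_st ≈ 19.09, SE ≈ 0.578

x̄_st = Σ W_h x̄_h = (500·16.29 + 360·6.62 + 1100·18.71 + 860·26.44)/2820 = 19.09489
V̂(x̄_st) = Σ W_h² (1 − n_h/N_h) s_h²/n_h, with W_h = N_h/N and N = 2820:
  stratum A: (500/2820)²·(1 − 43/500)·10.37²/43 = 0.0718583
  stratum B: (360/2820)²·(1 − 22/360)·3.00²/22 = 0.00625952
  stratum C: (1100/2820)²·(1 − 156/1100)·11.44²/156 = 0.109545
  stratum D: (860/2820)²·(1 − 59/860)·9.98²/59 = 0.146232
V̂(x̄_st) = 0.333895
SE(x̄_st) = √0.333895 = 0.577836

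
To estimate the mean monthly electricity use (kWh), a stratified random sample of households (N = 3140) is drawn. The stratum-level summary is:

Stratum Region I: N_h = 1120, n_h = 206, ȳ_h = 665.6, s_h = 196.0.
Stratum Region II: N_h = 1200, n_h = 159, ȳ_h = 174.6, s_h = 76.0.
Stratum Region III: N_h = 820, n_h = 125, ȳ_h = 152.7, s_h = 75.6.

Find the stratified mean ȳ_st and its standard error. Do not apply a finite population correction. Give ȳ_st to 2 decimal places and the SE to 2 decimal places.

ȳ_st ≈ 344.01, SE ≈ 5.67

ȳ_st = Σ W_h ȳ_h = (1120·665.6 + 1200·174.6 + 820·152.7)/3140 = 344.01465
V̂(ȳ_st) = Σ W_h² s_h²/n_h, with W_h = N_h/N and N = 3140:
  stratum Region I: (1120/3140)²·196.0²/206 = 23.7258
  stratum Region II: (1200/3140)²·76.0²/159 = 5.30558
  stratum Region III: (820/3140)²·75.6²/125 = 3.11819
V̂(ȳ_st) = 32.1496
SE(ȳ_st) = √32.1496 = 5.67006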